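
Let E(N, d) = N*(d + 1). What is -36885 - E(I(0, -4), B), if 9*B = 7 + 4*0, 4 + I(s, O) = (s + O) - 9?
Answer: -331693/9 ≈ -36855.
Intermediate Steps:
I(s, O) = -13 + O + s (I(s, O) = -4 + ((s + O) - 9) = -4 + ((O + s) - 9) = -4 + (-9 + O + s) = -13 + O + s)
B = 7/9 (B = (7 + 4*0)/9 = (7 + 0)/9 = (⅑)*7 = 7/9 ≈ 0.77778)
E(N, d) = N*(1 + d)
-36885 - E(I(0, -4), B) = -36885 - (-13 - 4 + 0)*(1 + 7/9) = -36885 - (-17)*16/9 = -36885 - 1*(-272/9) = -36885 + 272/9 = -331693/9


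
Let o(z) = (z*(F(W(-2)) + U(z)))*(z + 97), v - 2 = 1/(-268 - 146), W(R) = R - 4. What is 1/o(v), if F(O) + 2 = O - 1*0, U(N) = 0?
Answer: -42849/67789190 ≈ -0.00063209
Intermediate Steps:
W(R) = -4 + R
F(O) = -2 + O (F(O) = -2 + (O - 1*0) = -2 + (O + 0) = -2 + O)
v = 827/414 (v = 2 + 1/(-268 - 146) = 2 + 1/(-414) = 2 - 1/414 = 827/414 ≈ 1.9976)
o(z) = -8*z*(97 + z) (o(z) = (z*((-2 + (-4 - 2)) + 0))*(z + 97) = (z*((-2 - 6) + 0))*(97 + z) = (z*(-8 + 0))*(97 + z) = (z*(-8))*(97 + z) = (-8*z)*(97 + z) = -8*z*(97 + z))
1/o(v) = 1/(-8*827/414*(97 + 827/414)) = 1/(-8*827/414*40985/414) = 1/(-67789190/42849) = -42849/67789190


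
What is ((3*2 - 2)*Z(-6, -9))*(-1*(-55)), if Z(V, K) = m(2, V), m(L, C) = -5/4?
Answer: -275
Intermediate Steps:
m(L, C) = -5/4 (m(L, C) = -5*1/4 = -5/4)
Z(V, K) = -5/4
((3*2 - 2)*Z(-6, -9))*(-1*(-55)) = ((3*2 - 2)*(-5/4))*(-1*(-55)) = ((6 - 2)*(-5/4))*55 = (4*(-5/4))*55 = -5*55 = -275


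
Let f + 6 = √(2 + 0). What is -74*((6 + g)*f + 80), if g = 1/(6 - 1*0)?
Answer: -3182 - 1369*√2/3 ≈ -3827.4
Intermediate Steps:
g = ⅙ (g = 1/(6 + 0) = 1/6 = ⅙ ≈ 0.16667)
f = -6 + √2 (f = -6 + √(2 + 0) = -6 + √2 ≈ -4.5858)
-74*((6 + g)*f + 80) = -74*((6 + ⅙)*(-6 + √2) + 80) = -74*(37*(-6 + √2)/6 + 80) = -74*((-37 + 37*√2/6) + 80) = -74*(43 + 37*√2/6) = -3182 - 1369*√2/3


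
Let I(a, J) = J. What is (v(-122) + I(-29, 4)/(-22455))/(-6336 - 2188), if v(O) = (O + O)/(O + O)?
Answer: -22451/191406420 ≈ -0.00011729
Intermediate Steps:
v(O) = 1 (v(O) = (2*O)/((2*O)) = (2*O)*(1/(2*O)) = 1)
(v(-122) + I(-29, 4)/(-22455))/(-6336 - 2188) = (1 + 4/(-22455))/(-6336 - 2188) = (1 + 4*(-1/22455))/(-8524) = (1 - 4/22455)*(-1/8524) = (22451/22455)*(-1/8524) = -22451/191406420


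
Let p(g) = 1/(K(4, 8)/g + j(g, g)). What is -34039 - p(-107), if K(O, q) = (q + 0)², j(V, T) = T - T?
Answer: -2178389/64 ≈ -34037.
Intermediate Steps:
j(V, T) = 0
K(O, q) = q²
p(g) = g/64 (p(g) = 1/(8²/g + 0) = 1/(64/g + 0) = 1/(64/g) = g/64)
-34039 - p(-107) = -34039 - (-107)/64 = -34039 - 1*(-107/64) = -34039 + 107/64 = -2178389/64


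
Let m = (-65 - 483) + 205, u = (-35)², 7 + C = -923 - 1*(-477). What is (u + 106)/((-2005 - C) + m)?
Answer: -1331/1895 ≈ -0.70237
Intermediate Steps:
C = -453 (C = -7 + (-923 - 1*(-477)) = -7 + (-923 + 477) = -7 - 446 = -453)
u = 1225
m = -343 (m = -548 + 205 = -343)
(u + 106)/((-2005 - C) + m) = (1225 + 106)/((-2005 - 1*(-453)) - 343) = 1331/((-2005 + 453) - 343) = 1331/(-1552 - 343) = 1331/(-1895) = 1331*(-1/1895) = -1331/1895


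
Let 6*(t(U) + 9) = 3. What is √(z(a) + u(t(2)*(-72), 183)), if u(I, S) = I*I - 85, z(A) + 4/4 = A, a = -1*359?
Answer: √374099 ≈ 611.64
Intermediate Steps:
t(U) = -17/2 (t(U) = -9 + (⅙)*3 = -9 + ½ = -17/2)
a = -359
z(A) = -1 + A
u(I, S) = -85 + I² (u(I, S) = I² - 85 = -85 + I²)
√(z(a) + u(t(2)*(-72), 183)) = √((-1 - 359) + (-85 + (-17/2*(-72))²)) = √(-360 + (-85 + 612²)) = √(-360 + (-85 + 374544)) = √(-360 + 374459) = √374099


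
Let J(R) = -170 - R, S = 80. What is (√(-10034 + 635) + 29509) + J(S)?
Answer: 29259 + I*√9399 ≈ 29259.0 + 96.948*I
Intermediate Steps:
(√(-10034 + 635) + 29509) + J(S) = (√(-10034 + 635) + 29509) + (-170 - 1*80) = (√(-9399) + 29509) + (-170 - 80) = (I*√9399 + 29509) - 250 = (29509 + I*√9399) - 250 = 29259 + I*√9399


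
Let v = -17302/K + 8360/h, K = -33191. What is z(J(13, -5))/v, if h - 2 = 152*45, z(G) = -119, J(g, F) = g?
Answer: -1228365719/17993502 ≈ -68.267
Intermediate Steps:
h = 6842 (h = 2 + 152*45 = 2 + 6840 = 6842)
v = 17993502/10322401 (v = -17302/(-33191) + 8360/6842 = -17302*(-1/33191) + 8360*(1/6842) = 17302/33191 + 380/311 = 17993502/10322401 ≈ 1.7432)
z(J(13, -5))/v = -119/17993502/10322401 = -119*10322401/17993502 = -1228365719/17993502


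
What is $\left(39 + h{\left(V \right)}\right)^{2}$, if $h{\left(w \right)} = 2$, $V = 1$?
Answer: $1681$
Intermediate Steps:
$\left(39 + h{\left(V \right)}\right)^{2} = \left(39 + 2\right)^{2} = 41^{2} = 1681$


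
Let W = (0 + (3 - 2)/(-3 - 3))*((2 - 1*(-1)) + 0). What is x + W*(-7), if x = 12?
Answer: 31/2 ≈ 15.500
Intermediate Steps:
W = -½ (W = (0 + 1/(-6))*((2 + 1) + 0) = (0 + 1*(-⅙))*(3 + 0) = (0 - ⅙)*3 = -⅙*3 = -½ ≈ -0.50000)
x + W*(-7) = 12 - ½*(-7) = 12 + 7/2 = 31/2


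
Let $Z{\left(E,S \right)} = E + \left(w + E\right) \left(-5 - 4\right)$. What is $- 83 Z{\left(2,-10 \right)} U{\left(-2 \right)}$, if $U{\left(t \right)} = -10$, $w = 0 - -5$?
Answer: $-50630$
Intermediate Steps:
$w = 5$ ($w = 0 + 5 = 5$)
$Z{\left(E,S \right)} = -45 - 8 E$ ($Z{\left(E,S \right)} = E + \left(5 + E\right) \left(-5 - 4\right) = E + \left(5 + E\right) \left(-9\right) = E - \left(45 + 9 E\right) = -45 - 8 E$)
$- 83 Z{\left(2,-10 \right)} U{\left(-2 \right)} = - 83 \left(-45 - 16\right) \left(-10\right) = \left(-83\right) \left(-61\right) \left(-10\right) = 5063 \left(-10\right) = -50630$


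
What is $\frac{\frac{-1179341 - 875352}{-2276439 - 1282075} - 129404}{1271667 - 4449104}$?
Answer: $\frac{460483890963}{11306954048618} \approx 0.040726$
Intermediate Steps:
$\frac{\frac{-1179341 - 875352}{-2276439 - 1282075} - 129404}{1271667 - 4449104} = \frac{- \frac{2054693}{-3558514} - 129404}{-3177437} = \left(\left(-2054693\right) \left(- \frac{1}{3558514}\right) - 129404\right) \left(- \frac{1}{3177437}\right) = \left(\frac{2054693}{3558514} - 129404\right) \left(- \frac{1}{3177437}\right) = \left(- \frac{460483890963}{3558514}\right) \left(- \frac{1}{3177437}\right) = \frac{460483890963}{11306954048618}$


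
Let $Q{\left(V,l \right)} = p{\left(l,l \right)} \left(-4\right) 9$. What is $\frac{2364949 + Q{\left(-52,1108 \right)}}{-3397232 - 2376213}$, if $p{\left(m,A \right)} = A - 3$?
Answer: $- \frac{2325169}{5773445} \approx -0.40274$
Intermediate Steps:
$p{\left(m,A \right)} = -3 + A$ ($p{\left(m,A \right)} = A - 3 = -3 + A$)
$Q{\left(V,l \right)} = 108 - 36 l$ ($Q{\left(V,l \right)} = \left(-3 + l\right) \left(-4\right) 9 = \left(12 - 4 l\right) 9 = 108 - 36 l$)
$\frac{2364949 + Q{\left(-52,1108 \right)}}{-3397232 - 2376213} = \frac{2364949 + \left(108 - 39888\right)}{-3397232 - 2376213} = \frac{2364949 + \left(108 - 39888\right)}{-5773445} = \left(2364949 - 39780\right) \left(- \frac{1}{5773445}\right) = 2325169 \left(- \frac{1}{5773445}\right) = - \frac{2325169}{5773445}$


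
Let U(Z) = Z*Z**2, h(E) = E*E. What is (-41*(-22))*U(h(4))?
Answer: 3694592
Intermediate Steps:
h(E) = E**2
U(Z) = Z**3
(-41*(-22))*U(h(4)) = (-41*(-22))*(4**2)**3 = 902*16**3 = 902*4096 = 3694592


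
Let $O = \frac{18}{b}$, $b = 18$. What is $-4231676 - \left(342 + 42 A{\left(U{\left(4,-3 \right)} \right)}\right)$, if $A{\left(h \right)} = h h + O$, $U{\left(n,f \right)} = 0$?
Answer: $-4232060$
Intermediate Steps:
$O = 1$ ($O = \frac{18}{18} = 18 \cdot \frac{1}{18} = 1$)
$A{\left(h \right)} = 1 + h^{2}$ ($A{\left(h \right)} = h h + 1 = h^{2} + 1 = 1 + h^{2}$)
$-4231676 - \left(342 + 42 A{\left(U{\left(4,-3 \right)} \right)}\right) = -4231676 - \left(342 + 42 \left(1 + 0^{2}\right)\right) = -4231676 - \left(342 + 42 \left(1 + 0\right)\right) = -4231676 - \left(342 + 42 \cdot 1\right) = -4231676 - \left(342 + 42\right) = -4231676 - 384 = -4232060$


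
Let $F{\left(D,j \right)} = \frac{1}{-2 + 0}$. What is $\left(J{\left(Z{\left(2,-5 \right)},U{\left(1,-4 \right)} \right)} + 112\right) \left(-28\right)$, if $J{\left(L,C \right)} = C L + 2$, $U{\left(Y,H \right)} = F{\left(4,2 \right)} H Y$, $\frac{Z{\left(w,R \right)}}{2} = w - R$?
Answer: $-3976$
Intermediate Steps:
$Z{\left(w,R \right)} = - 2 R + 2 w$ ($Z{\left(w,R \right)} = 2 \left(w - R\right) = - 2 R + 2 w$)
$F{\left(D,j \right)} = - \frac{1}{2}$ ($F{\left(D,j \right)} = \frac{1}{-2} = - \frac{1}{2}$)
$U{\left(Y,H \right)} = - \frac{H Y}{2}$ ($U{\left(Y,H \right)} = - \frac{H}{2} Y = - \frac{H Y}{2}$)
$J{\left(L,C \right)} = 2 + C L$
$\left(J{\left(Z{\left(2,-5 \right)},U{\left(1,-4 \right)} \right)} + 112\right) \left(-28\right) = \left(\left(2 + \left(- \frac{1}{2}\right) \left(-4\right) 1 \left(\left(-2\right) \left(-5\right) + 2 \cdot 2\right)\right) + 112\right) \left(-28\right) = \left(\left(2 + 2 \left(10 + 4\right)\right) + 112\right) \left(-28\right) = \left(\left(2 + 2 \cdot 14\right) + 112\right) \left(-28\right) = \left(\left(2 + 28\right) + 112\right) \left(-28\right) = \left(30 + 112\right) \left(-28\right) = 142 \left(-28\right) = -3976$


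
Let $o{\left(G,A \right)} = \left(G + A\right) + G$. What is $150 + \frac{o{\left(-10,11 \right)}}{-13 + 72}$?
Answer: $\frac{8841}{59} \approx 149.85$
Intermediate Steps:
$o{\left(G,A \right)} = A + 2 G$ ($o{\left(G,A \right)} = \left(A + G\right) + G = A + 2 G$)
$150 + \frac{o{\left(-10,11 \right)}}{-13 + 72} = 150 + \frac{11 + 2 \left(-10\right)}{-13 + 72} = 150 + \frac{11 - 20}{59} = 150 - \frac{9}{59} = \frac{8841}{59}$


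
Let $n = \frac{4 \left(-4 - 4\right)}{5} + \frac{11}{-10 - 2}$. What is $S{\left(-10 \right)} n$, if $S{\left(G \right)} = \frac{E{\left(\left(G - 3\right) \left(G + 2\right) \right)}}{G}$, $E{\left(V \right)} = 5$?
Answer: $\frac{439}{120} \approx 3.6583$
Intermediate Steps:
$S{\left(G \right)} = \frac{5}{G}$
$n = - \frac{439}{60}$ ($n = 4 \left(-8\right) \frac{1}{5} + \frac{11}{-12} = \left(-32\right) \frac{1}{5} + 11 \left(- \frac{1}{12}\right) = - \frac{32}{5} - \frac{11}{12} = - \frac{439}{60} \approx -7.3167$)
$S{\left(-10 \right)} n = \frac{5}{-10} \left(- \frac{439}{60}\right) = 5 \left(- \frac{1}{10}\right) \left(- \frac{439}{60}\right) = \left(- \frac{1}{2}\right) \left(- \frac{439}{60}\right) = \frac{439}{120}$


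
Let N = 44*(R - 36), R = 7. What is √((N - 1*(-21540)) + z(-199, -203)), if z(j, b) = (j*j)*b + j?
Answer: I*√8018938 ≈ 2831.8*I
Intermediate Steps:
N = -1276 (N = 44*(7 - 36) = 44*(-29) = -1276)
z(j, b) = j + b*j² (z(j, b) = j²*b + j = b*j² + j = j + b*j²)
√((N - 1*(-21540)) + z(-199, -203)) = √((-1276 - 1*(-21540)) - 199*(1 - 203*(-199))) = √((-1276 + 21540) - 199*(1 + 40397)) = √(20264 - 199*40398) = √(20264 - 8039202) = √(-8018938) = I*√8018938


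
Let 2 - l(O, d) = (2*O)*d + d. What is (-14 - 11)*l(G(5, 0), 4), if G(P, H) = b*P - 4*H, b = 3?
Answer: 3050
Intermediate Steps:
G(P, H) = -4*H + 3*P (G(P, H) = 3*P - 4*H = -4*H + 3*P)
l(O, d) = 2 - d - 2*O*d (l(O, d) = 2 - ((2*O)*d + d) = 2 - (2*O*d + d) = 2 - (d + 2*O*d) = 2 + (-d - 2*O*d) = 2 - d - 2*O*d)
(-14 - 11)*l(G(5, 0), 4) = (-14 - 11)*(2 - 1*4 - 2*(-4*0 + 3*5)*4) = -25*(2 - 4 - 2*(0 + 15)*4) = -25*(2 - 4 - 2*15*4) = -25*(2 - 4 - 120) = -25*(-122) = 3050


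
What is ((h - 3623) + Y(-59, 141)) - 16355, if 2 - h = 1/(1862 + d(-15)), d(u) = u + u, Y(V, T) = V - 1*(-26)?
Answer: -36656489/1832 ≈ -20009.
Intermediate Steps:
Y(V, T) = 26 + V (Y(V, T) = V + 26 = 26 + V)
d(u) = 2*u
h = 3663/1832 (h = 2 - 1/(1862 + 2*(-15)) = 2 - 1/(1862 - 30) = 2 - 1/1832 = 3663/1832 ≈ 1.9995)
((h - 3623) + Y(-59, 141)) - 16355 = ((3663/1832 - 3623) + (26 - 59)) - 16355 = (-6633673/1832 - 33) - 16355 = -6694129/1832 - 16355 = -36656489/1832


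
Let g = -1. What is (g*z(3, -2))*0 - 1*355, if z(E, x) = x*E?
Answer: -355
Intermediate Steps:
z(E, x) = E*x
(g*z(3, -2))*0 - 1*355 = -3*(-2)*0 - 1*355 = -1*(-6)*0 - 355 = 6*0 - 355 = 0 - 355 = -355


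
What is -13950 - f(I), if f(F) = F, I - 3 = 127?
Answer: -14080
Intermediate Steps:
I = 130 (I = 3 + 127 = 130)
-13950 - f(I) = -13950 - 1*130 = -13950 - 130 = -14080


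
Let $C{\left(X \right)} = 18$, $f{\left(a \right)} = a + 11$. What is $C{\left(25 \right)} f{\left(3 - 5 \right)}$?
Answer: $162$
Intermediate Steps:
$f{\left(a \right)} = 11 + a$
$C{\left(25 \right)} f{\left(3 - 5 \right)} = 18 \left(11 + \left(3 - 5\right)\right) = 18 \left(11 - 2\right) = 18 \cdot 9 = 162$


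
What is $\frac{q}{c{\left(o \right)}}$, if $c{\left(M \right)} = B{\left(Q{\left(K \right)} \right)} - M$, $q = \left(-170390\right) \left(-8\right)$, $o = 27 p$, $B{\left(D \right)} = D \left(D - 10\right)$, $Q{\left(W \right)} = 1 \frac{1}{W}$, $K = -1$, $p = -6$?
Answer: $\frac{1363120}{173} \approx 7879.3$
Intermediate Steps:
$Q{\left(W \right)} = \frac{1}{W}$
$B{\left(D \right)} = D \left(-10 + D\right)$
$o = -162$ ($o = 27 \left(-6\right) = -162$)
$q = 1363120$
$c{\left(M \right)} = 11 - M$ ($c{\left(M \right)} = \frac{-10 + \frac{1}{-1}}{-1} - M = - (-10 - 1) - M = \left(-1\right) \left(-11\right) - M = 11 - M$)
$\frac{q}{c{\left(o \right)}} = \frac{1363120}{11 - -162} = \frac{1363120}{11 + 162} = \frac{1363120}{173}$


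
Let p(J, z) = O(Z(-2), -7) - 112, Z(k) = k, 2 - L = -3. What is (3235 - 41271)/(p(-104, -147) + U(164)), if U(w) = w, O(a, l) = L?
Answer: -38036/57 ≈ -667.30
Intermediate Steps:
L = 5 (L = 2 - 1*(-3) = 2 + 3 = 5)
O(a, l) = 5
p(J, z) = -107 (p(J, z) = 5 - 112 = -107)
(3235 - 41271)/(p(-104, -147) + U(164)) = (3235 - 41271)/(-107 + 164) = -38036/57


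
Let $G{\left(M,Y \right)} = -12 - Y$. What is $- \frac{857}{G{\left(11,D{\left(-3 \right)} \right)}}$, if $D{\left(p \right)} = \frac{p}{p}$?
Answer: $\frac{857}{13} \approx 65.923$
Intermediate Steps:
$D{\left(p \right)} = 1$
$- \frac{857}{G{\left(11,D{\left(-3 \right)} \right)}} = - \frac{857}{-12 - 1} = - \frac{857}{-13} = \left(-857\right) \left(- \frac{1}{13}\right) = \frac{857}{13}$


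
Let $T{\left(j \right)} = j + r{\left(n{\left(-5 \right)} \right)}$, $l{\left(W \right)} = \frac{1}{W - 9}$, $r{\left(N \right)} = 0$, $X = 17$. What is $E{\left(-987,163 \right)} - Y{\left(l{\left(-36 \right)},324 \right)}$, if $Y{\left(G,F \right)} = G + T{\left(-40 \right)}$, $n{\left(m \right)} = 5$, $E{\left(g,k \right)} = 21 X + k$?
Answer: $\frac{25201}{45} \approx 560.02$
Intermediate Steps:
$E{\left(g,k \right)} = 357 + k$ ($E{\left(g,k \right)} = 21 \cdot 17 + k = 357 + k$)
$l{\left(W \right)} = \frac{1}{-9 + W}$
$T{\left(j \right)} = j$ ($T{\left(j \right)} = j + 0 = j$)
$Y{\left(G,F \right)} = -40 + G$ ($Y{\left(G,F \right)} = G - 40 = -40 + G$)
$E{\left(-987,163 \right)} - Y{\left(l{\left(-36 \right)},324 \right)} = \left(357 + 163\right) - \left(-40 + \frac{1}{-9 - 36}\right) = 520 - \left(-40 + \frac{1}{-45}\right) = 520 - \left(-40 - \frac{1}{45}\right) = 520 - - \frac{1801}{45} = 520 + \frac{1801}{45} = \frac{25201}{45}$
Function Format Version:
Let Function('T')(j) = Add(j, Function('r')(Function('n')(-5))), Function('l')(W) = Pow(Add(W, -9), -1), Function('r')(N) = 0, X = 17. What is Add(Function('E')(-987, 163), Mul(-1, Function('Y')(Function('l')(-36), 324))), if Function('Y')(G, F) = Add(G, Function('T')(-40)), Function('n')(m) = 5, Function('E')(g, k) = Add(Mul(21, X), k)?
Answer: Rational(25201, 45) ≈ 560.02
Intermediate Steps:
Function('E')(g, k) = Add(357, k) (Function('E')(g, k) = Add(Mul(21, 17), k) = Add(357, k))
Function('l')(W) = Pow(Add(-9, W), -1)
Function('T')(j) = j (Function('T')(j) = Add(j, 0) = j)
Function('Y')(G, F) = Add(-40, G) (Function('Y')(G, F) = Add(G, -40) = Add(-40, G))
Add(Function('E')(-987, 163), Mul(-1, Function('Y')(Function('l')(-36), 324))) = Add(Add(357, 163), Mul(-1, Add(-40, Pow(Add(-9, -36), -1)))) = Add(520, Mul(-1, Add(-40, Pow(-45, -1)))) = Add(520, Mul(-1, Add(-40, Rational(-1, 45)))) = Add(520, Mul(-1, Rational(-1801, 45))) = Add(520, Rational(1801, 45)) = Rational(25201, 45)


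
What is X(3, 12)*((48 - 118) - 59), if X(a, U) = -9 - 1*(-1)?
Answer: 1032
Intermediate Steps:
X(a, U) = -8 (X(a, U) = -9 + 1 = -8)
X(3, 12)*((48 - 118) - 59) = -8*((48 - 118) - 59) = -8*(-70 - 59) = -8*(-129) = 1032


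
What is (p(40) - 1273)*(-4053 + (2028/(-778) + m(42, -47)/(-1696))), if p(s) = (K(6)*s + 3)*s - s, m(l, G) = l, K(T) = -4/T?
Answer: 3023070774401/329872 ≈ 9.1644e+6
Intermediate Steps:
p(s) = -s + s*(3 - 2*s/3) (p(s) = ((-4/6)*s + 3)*s - s = ((-4*1/6)*s + 3)*s - s = (-2*s/3 + 3)*s - s = (3 - 2*s/3)*s - s = s*(3 - 2*s/3) - s = -s + s*(3 - 2*s/3))
(p(40) - 1273)*(-4053 + (2028/(-778) + m(42, -47)/(-1696))) = ((2/3)*40*(3 - 1*40) - 1273)*(-4053 + (2028/(-778) + 42/(-1696))) = ((2/3)*40*(3 - 40) - 1273)*(-4053 + (2028*(-1/778) + 42*(-1/1696))) = ((2/3)*40*(-37) - 1273)*(-4053 + (-1014/389 - 21/848)) = (-2960/3 - 1273)*(-4053 - 868041/329872) = -6779/3*(-1337839257/329872) = 3023070774401/329872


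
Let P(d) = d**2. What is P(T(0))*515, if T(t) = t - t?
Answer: 0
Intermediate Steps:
T(t) = 0
P(T(0))*515 = 0**2*515 = 0*515 = 0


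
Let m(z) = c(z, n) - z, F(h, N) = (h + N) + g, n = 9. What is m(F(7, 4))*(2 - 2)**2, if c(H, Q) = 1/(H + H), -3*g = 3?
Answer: 0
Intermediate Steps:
g = -1 (g = -1/3*3 = -1)
c(H, Q) = 1/(2*H)
F(h, N) = -1 + N + h (F(h, N) = (h + N) - 1 = (N + h) - 1 = -1 + N + h)
m(z) = 1/(2*z) - z
m(F(7, 4))*(2 - 2)**2 = (1/(2*(-1 + 4 + 7)) - (-1 + 4 + 7))*(2 - 2)**2 = ((1/2)/10 - 1*10)*0**2 = ((1/2)*(1/10) - 10)*0 = (1/20 - 10)*0 = -199/20*0 = 0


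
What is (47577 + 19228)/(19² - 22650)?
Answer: -2155/719 ≈ -2.9972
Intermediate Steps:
(47577 + 19228)/(19² - 22650) = 66805/(361 - 22650) = 66805/(-22289) = 66805*(-1/22289) = -2155/719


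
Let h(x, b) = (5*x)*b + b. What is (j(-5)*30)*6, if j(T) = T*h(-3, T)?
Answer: -63000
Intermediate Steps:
h(x, b) = b + 5*b*x (h(x, b) = 5*b*x + b = b + 5*b*x)
j(T) = -14*T² (j(T) = T*(T*(1 + 5*(-3))) = T*(T*(1 - 15)) = T*(T*(-14)) = T*(-14*T) = -14*T²)
(j(-5)*30)*6 = (-14*(-5)²*30)*6 = (-14*25*30)*6 = -350*30*6 = -10500*6 = -63000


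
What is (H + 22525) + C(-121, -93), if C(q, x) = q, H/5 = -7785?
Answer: -16521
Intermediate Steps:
H = -38925 (H = 5*(-7785) = -38925)
(H + 22525) + C(-121, -93) = (-38925 + 22525) - 121 = -16400 - 121 = -16521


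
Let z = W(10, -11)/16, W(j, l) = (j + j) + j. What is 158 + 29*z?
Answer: 1699/8 ≈ 212.38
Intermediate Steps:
W(j, l) = 3*j (W(j, l) = 2*j + j = 3*j)
z = 15/8 (z = (3*10)/16 = 30*(1/16) = 15/8 ≈ 1.8750)
158 + 29*z = 158 + 29*(15/8) = 158 + 435/8 = 1699/8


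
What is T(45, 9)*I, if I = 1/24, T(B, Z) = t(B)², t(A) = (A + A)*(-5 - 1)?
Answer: 12150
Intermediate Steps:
t(A) = -12*A (t(A) = (2*A)*(-6) = -12*A)
T(B, Z) = 144*B² (T(B, Z) = (-12*B)² = 144*B²)
I = 1/24 ≈ 0.041667
T(45, 9)*I = (144*45²)*(1/24) = (144*2025)*(1/24) = 291600*(1/24) = 12150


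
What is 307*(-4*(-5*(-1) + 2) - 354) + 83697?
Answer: -33577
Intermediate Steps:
307*(-4*(-5*(-1) + 2) - 354) + 83697 = 307*(-4*(5 + 2) - 354) + 83697 = 307*(-4*7 - 354) + 83697 = 307*(-28 - 354) + 83697 = 307*(-382) + 83697 = -117274 + 83697 = -33577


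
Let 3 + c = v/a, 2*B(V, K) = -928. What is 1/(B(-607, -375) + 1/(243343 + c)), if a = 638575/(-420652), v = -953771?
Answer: -79513788456/36894397752359 ≈ -0.0021552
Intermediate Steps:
a = -638575/420652 (a = 638575*(-1/420652) = -638575/420652 ≈ -1.5181)
B(V, K) = -464 (B(V, K) = (1/2)*(-928) = -464)
c = 57314823281/91225 (c = -3 - 953771/(-638575/420652) = -3 - 953771*(-420652/638575) = -3 + 57315096956/91225 = 57314823281/91225 ≈ 6.2828e+5)
1/(B(-607, -375) + 1/(243343 + c)) = 1/(-464 + 1/(243343 + 57314823281/91225)) = 1/(-464 + 1/(79513788456/91225)) = 1/(-464 + 91225/79513788456) = 1/(-36894397752359/79513788456) = -79513788456/36894397752359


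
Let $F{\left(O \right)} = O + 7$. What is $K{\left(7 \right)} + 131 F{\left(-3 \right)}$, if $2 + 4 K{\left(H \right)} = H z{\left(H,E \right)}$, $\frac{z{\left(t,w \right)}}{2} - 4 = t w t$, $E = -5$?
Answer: $-320$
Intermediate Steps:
$z{\left(t,w \right)} = 8 + 2 w t^{2}$ ($z{\left(t,w \right)} = 8 + 2 t w t = 8 + 2 w t^{2}$)
$F{\left(O \right)} = 7 + O$
$K{\left(H \right)} = - \frac{1}{2} + \frac{H \left(8 - 10 H^{2}\right)}{4}$ ($K{\left(H \right)} = - \frac{1}{2} + \frac{H \left(8 + 2 \left(-5\right) H^{2}\right)}{4} = - \frac{1}{2} + \frac{H \left(8 - 10 H^{2}\right)}{4}$)
$K{\left(7 \right)} + 131 F{\left(-3 \right)} = \left(- \frac{1}{2} + 2 \cdot 7 - \frac{5 \cdot 7^{3}}{2}\right) + 131 \left(7 - 3\right) = \left(- \frac{1}{2} + 14 - \frac{1715}{2}\right) + 131 \cdot 4 = \left(- \frac{1}{2} + 14 - \frac{1715}{2}\right) + 524 = -844 + 524 = -320$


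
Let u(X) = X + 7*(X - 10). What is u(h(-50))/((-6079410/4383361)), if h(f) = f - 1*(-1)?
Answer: 337518797/1013235 ≈ 333.11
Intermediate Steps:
h(f) = 1 + f (h(f) = f + 1 = 1 + f)
u(X) = -70 + 8*X (u(X) = X + 7*(-10 + X) = X + (-70 + 7*X) = -70 + 8*X)
u(h(-50))/((-6079410/4383361)) = (-70 + 8*(1 - 50))/((-6079410/4383361)) = (-70 + 8*(-49))/((-6079410*1/4383361)) = (-70 - 392)/(-6079410/4383361) = -462*(-4383361/6079410) = 337518797/1013235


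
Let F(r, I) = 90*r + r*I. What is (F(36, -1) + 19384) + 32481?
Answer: 55069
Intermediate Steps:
F(r, I) = 90*r + I*r
(F(36, -1) + 19384) + 32481 = (36*(90 - 1) + 19384) + 32481 = (36*89 + 19384) + 32481 = (3204 + 19384) + 32481 = 22588 + 32481 = 55069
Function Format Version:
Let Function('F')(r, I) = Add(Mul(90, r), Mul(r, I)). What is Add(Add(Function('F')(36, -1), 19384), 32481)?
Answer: 55069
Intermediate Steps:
Function('F')(r, I) = Add(Mul(90, r), Mul(I, r))
Add(Add(Function('F')(36, -1), 19384), 32481) = Add(Add(Mul(36, Add(90, -1)), 19384), 32481) = Add(Add(Mul(36, 89), 19384), 32481) = Add(Add(3204, 19384), 32481) = Add(22588, 32481) = 55069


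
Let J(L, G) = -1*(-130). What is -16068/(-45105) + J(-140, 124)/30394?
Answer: 6336339/17575915 ≈ 0.36051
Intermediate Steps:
J(L, G) = 130
-16068/(-45105) + J(-140, 124)/30394 = -16068/(-45105) + 130/30394 = -16068*(-1/45105) + 130*(1/30394) = 5356/15035 + 5/1169 = 6336339/17575915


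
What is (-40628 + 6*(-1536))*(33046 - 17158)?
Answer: -791921472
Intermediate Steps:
(-40628 + 6*(-1536))*(33046 - 17158) = (-40628 - 9216)*15888 = -49844*15888 = -791921472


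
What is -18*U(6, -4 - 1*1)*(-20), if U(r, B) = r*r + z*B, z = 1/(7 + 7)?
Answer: 89820/7 ≈ 12831.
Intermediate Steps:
z = 1/14 ≈ 0.071429
U(r, B) = r² + B/14 (U(r, B) = r*r + B/14 = r² + B/14)
-18*U(6, -4 - 1*1)*(-20) = -18*(6² + (-4 - 1*1)/14)*(-20) = -18*(36 + (-4 - 1)/14)*(-20) = -18*(36 + (1/14)*(-5))*(-20) = -18*(36 - 5/14)*(-20) = -18*499/14*(-20) = -4491/7*(-20) = 89820/7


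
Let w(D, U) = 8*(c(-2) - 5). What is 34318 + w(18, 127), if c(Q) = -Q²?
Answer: 34246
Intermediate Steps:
w(D, U) = -72 (w(D, U) = 8*(-1*(-2)² - 5) = 8*(-1*4 - 5) = 8*(-4 - 5) = 8*(-9) = -72)
34318 + w(18, 127) = 34318 - 72 = 34246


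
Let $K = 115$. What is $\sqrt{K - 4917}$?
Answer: $49 i \sqrt{2} \approx 69.297 i$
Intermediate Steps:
$\sqrt{K - 4917} = \sqrt{115 - 4917} = \sqrt{-4802} = 49 i \sqrt{2}$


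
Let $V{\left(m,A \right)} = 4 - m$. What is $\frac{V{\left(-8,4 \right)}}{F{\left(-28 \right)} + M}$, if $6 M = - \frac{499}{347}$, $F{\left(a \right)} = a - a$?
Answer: $- \frac{24984}{499} \approx -50.068$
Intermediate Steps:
$F{\left(a \right)} = 0$
$M = - \frac{499}{2082}$ ($M = \frac{\left(-499\right) \frac{1}{347}}{6} = \frac{1}{6} \left(- \frac{499}{347}\right) = - \frac{499}{2082} \approx -0.23967$)
$\frac{V{\left(-8,4 \right)}}{F{\left(-28 \right)} + M} = \frac{4 - -8}{0 - \frac{499}{2082}} = \frac{4 + 8}{- \frac{499}{2082}} = \left(- \frac{2082}{499}\right) 12 = - \frac{24984}{499}$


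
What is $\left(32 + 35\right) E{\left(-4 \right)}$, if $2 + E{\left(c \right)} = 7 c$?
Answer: $-2010$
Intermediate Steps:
$E{\left(c \right)} = -2 + 7 c$
$\left(32 + 35\right) E{\left(-4 \right)} = \left(32 + 35\right) \left(-2 + 7 \left(-4\right)\right) = 67 \left(-2 - 28\right) = 67 \left(-30\right) = -2010$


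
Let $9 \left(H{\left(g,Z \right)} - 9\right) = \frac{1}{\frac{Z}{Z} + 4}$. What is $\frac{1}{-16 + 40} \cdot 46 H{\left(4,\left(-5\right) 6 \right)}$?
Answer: $\frac{4669}{270} \approx 17.293$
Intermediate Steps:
$H{\left(g,Z \right)} = \frac{406}{45}$ ($H{\left(g,Z \right)} = 9 + \frac{1}{9 \left(\frac{Z}{Z} + 4\right)} = 9 + \frac{1}{9 \left(1 + 4\right)} = 9 + \frac{1}{9 \cdot 5} = 9 + \frac{1}{9} \cdot \frac{1}{5} = 9 + \frac{1}{45} = \frac{406}{45}$)
$\frac{1}{-16 + 40} \cdot 46 H{\left(4,\left(-5\right) 6 \right)} = \frac{1}{-16 + 40} \cdot 46 \cdot \frac{406}{45} = \frac{1}{24} \cdot 46 \cdot \frac{406}{45} = \frac{23}{12} \cdot \frac{406}{45} = \frac{4669}{270}$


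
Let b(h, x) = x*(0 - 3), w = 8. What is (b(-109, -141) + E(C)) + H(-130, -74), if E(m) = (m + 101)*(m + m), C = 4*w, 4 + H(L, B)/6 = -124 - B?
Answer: 8611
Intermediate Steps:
H(L, B) = -768 - 6*B (H(L, B) = -24 + 6*(-124 - B) = -24 + (-744 - 6*B) = -768 - 6*B)
C = 32 (C = 4*8 = 32)
E(m) = 2*m*(101 + m) (E(m) = (101 + m)*(2*m) = 2*m*(101 + m))
b(h, x) = -3*x (b(h, x) = x*(-3) = -3*x)
(b(-109, -141) + E(C)) + H(-130, -74) = (-3*(-141) + 2*32*(101 + 32)) + (-768 - 6*(-74)) = (423 + 2*32*133) + (-768 + 444) = (423 + 8512) - 324 = 8935 - 324 = 8611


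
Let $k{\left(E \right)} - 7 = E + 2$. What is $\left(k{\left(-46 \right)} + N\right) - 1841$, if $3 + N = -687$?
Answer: $-2568$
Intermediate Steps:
$N = -690$ ($N = -3 - 687 = -690$)
$k{\left(E \right)} = 9 + E$ ($k{\left(E \right)} = 7 + \left(E + 2\right) = 7 + \left(2 + E\right) = 9 + E$)
$\left(k{\left(-46 \right)} + N\right) - 1841 = \left(\left(9 - 46\right) - 690\right) - 1841 = \left(-37 - 690\right) - 1841 = -727 - 1841 = -2568$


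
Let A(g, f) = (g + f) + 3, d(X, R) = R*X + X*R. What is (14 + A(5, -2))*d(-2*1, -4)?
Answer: 320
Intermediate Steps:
d(X, R) = 2*R*X (d(X, R) = R*X + R*X = 2*R*X)
A(g, f) = 3 + f + g (A(g, f) = (f + g) + 3 = 3 + f + g)
(14 + A(5, -2))*d(-2*1, -4) = (14 + (3 - 2 + 5))*(2*(-4)*(-2*1)) = (14 + 6)*(2*(-4)*(-2)) = 20*16 = 320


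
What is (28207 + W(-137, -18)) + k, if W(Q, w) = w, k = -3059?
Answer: 25130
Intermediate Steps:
(28207 + W(-137, -18)) + k = (28207 - 18) - 3059 = 28189 - 3059 = 25130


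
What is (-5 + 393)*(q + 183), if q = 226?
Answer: 158692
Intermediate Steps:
(-5 + 393)*(q + 183) = (-5 + 393)*(226 + 183) = 388*409 = 158692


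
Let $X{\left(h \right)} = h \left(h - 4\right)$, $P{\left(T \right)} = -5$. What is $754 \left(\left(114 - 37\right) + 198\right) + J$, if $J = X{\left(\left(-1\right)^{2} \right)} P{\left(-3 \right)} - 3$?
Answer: $207362$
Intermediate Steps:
$X{\left(h \right)} = h \left(-4 + h\right)$
$J = 12$ ($J = \left(-1\right)^{2} \left(-4 + \left(-1\right)^{2}\right) \left(-5\right) - 3 = 1 \left(-4 + 1\right) \left(-5\right) - 3 = 1 \left(-3\right) \left(-5\right) - 3 = \left(-3\right) \left(-5\right) - 3 = 15 - 3 = 12$)
$754 \left(\left(114 - 37\right) + 198\right) + J = 754 \left(\left(114 - 37\right) + 198\right) + 12 = 754 \left(77 + 198\right) + 12 = 754 \cdot 275 + 12 = 207350 + 12 = 207362$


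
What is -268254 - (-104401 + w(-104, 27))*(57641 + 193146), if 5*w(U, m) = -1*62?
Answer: 130926275459/5 ≈ 2.6185e+10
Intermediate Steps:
w(U, m) = -62/5 (w(U, m) = (-1*62)/5 = (1/5)*(-62) = -62/5)
-268254 - (-104401 + w(-104, 27))*(57641 + 193146) = -268254 - (-104401 - 62/5)*(57641 + 193146) = -268254 - (-522067)*250787/5 = -268254 - 1*(-130927616729/5) = -268254 + 130927616729/5 = 130926275459/5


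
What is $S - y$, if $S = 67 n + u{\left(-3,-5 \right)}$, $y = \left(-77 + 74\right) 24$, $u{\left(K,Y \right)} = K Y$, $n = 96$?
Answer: $6519$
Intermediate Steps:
$y = -72$ ($y = \left(-3\right) 24 = -72$)
$S = 6447$ ($S = 67 \cdot 96 - -15 = 6432 + 15 = 6447$)
$S - y = 6447 - -72 = 6447 + 72 = 6519$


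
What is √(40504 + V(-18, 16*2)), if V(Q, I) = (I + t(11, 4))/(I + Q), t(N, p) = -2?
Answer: √1984801/7 ≈ 201.26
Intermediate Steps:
V(Q, I) = (-2 + I)/(I + Q) (V(Q, I) = (I - 2)/(I + Q) = (-2 + I)/(I + Q))
√(40504 + V(-18, 16*2)) = √(40504 + (-2 + 16*2)/(16*2 - 18)) = √(40504 + (-2 + 32)/(32 - 18)) = √(40504 + 30/14) = √(40504 + (1/14)*30) = √(40504 + 15/7) = √(283543/7) = √1984801/7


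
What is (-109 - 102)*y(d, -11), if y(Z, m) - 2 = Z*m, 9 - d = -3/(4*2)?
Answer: 170699/8 ≈ 21337.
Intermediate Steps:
d = 75/8 (d = 9 - (-3)/(4*2) = 9 - (-3)/8 = 9 - 1*(-3/8) = 9 + 3/8 = 75/8 ≈ 9.3750)
y(Z, m) = 2 + Z*m
(-109 - 102)*y(d, -11) = (-109 - 102)*(2 + (75/8)*(-11)) = -211*(2 - 825/8) = -211*(-809/8) = 170699/8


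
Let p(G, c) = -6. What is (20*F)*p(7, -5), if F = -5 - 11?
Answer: 1920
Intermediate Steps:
F = -16
(20*F)*p(7, -5) = (20*(-16))*(-6) = -320*(-6) = 1920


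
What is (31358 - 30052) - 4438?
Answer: -3132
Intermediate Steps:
(31358 - 30052) - 4438 = 1306 - 4438 = -3132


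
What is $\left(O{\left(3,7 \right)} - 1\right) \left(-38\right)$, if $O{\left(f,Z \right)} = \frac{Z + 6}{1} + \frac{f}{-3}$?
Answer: $-418$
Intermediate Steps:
$O{\left(f,Z \right)} = 6 + Z - \frac{f}{3}$ ($O{\left(f,Z \right)} = \left(6 + Z\right) 1 + f \left(- \frac{1}{3}\right) = \left(6 + Z\right) - \frac{f}{3} = 6 + Z - \frac{f}{3}$)
$\left(O{\left(3,7 \right)} - 1\right) \left(-38\right) = \left(\left(6 + 7 - 1\right) - 1\right) \left(-38\right) = \left(12 - 1\right) \left(-38\right) = 11 \left(-38\right) = -418$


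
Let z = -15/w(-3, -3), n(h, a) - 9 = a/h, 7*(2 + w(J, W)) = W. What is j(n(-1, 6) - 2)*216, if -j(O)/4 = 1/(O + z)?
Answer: -7344/61 ≈ -120.39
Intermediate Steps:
w(J, W) = -2 + W/7
n(h, a) = 9 + a/h
z = 105/17 (z = -15/(-2 + (⅐)*(-3)) = -15/(-2 - 3/7) = -15/(-17/7) = -15*(-7/17) = 105/17 ≈ 6.1765)
j(O) = -4/(105/17 + O) (j(O) = -4/(O + 105/17) = -4/(105/17 + O))
j(n(-1, 6) - 2)*216 = -68/(105 + 17*((9 + 6/(-1)) - 2))*216 = -68/(105 + 17*((9 + 6*(-1)) - 2))*216 = -68/(105 + 17*((9 - 6) - 2))*216 = -68/(105 + 17*(3 - 2))*216 = -68/(105 + 17*1)*216 = -68/(105 + 17)*216 = -68/122*216 = -68*1/122*216 = -34/61*216 = -7344/61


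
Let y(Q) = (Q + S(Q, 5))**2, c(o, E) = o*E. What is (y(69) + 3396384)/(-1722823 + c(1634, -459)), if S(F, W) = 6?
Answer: -3402009/2472829 ≈ -1.3758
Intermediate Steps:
c(o, E) = E*o
y(Q) = (6 + Q)**2 (y(Q) = (Q + 6)**2 = (6 + Q)**2)
(y(69) + 3396384)/(-1722823 + c(1634, -459)) = ((6 + 69)**2 + 3396384)/(-1722823 - 459*1634) = (75**2 + 3396384)/(-1722823 - 750006) = (5625 + 3396384)/(-2472829) = 3402009*(-1/2472829) = -3402009/2472829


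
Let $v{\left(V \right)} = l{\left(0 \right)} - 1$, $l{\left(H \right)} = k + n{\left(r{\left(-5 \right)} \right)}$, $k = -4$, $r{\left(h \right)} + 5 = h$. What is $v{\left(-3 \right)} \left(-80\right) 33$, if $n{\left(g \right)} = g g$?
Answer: $-250800$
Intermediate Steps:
$r{\left(h \right)} = -5 + h$
$n{\left(g \right)} = g^{2}$
$l{\left(H \right)} = 96$ ($l{\left(H \right)} = -4 + \left(-5 - 5\right)^{2} = -4 + \left(-10\right)^{2} = -4 + 100 = 96$)
$v{\left(V \right)} = 95$ ($v{\left(V \right)} = 96 - 1 = 95$)
$v{\left(-3 \right)} \left(-80\right) 33 = 95 \left(-80\right) 33 = \left(-7600\right) 33 = -250800$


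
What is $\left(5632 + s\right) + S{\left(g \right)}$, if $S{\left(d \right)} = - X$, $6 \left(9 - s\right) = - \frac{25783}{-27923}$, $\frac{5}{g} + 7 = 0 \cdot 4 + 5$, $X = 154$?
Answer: $\frac{919255223}{167538} \approx 5486.8$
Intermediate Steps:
$g = - \frac{5}{2}$ ($g = \frac{5}{-7 + \left(0 \cdot 4 + 5\right)} = \frac{5}{-7 + \left(0 + 5\right)} = \frac{5}{-7 + 5} = \frac{5}{-2} = 5 \left(- \frac{1}{2}\right) = - \frac{5}{2} \approx -2.5$)
$s = \frac{1482059}{167538}$ ($s = 9 - \frac{\left(-25783\right) \frac{1}{-27923}}{6} = 9 - \frac{\left(-25783\right) \left(- \frac{1}{27923}\right)}{6} = 9 - \frac{25783}{167538} = \frac{1482059}{167538} \approx 8.8461$)
$S{\left(d \right)} = -154$ ($S{\left(d \right)} = \left(-1\right) 154 = -154$)
$\left(5632 + s\right) + S{\left(g \right)} = \left(5632 + \frac{1482059}{167538}\right) - 154 = \frac{945056075}{167538} - 154 = \frac{919255223}{167538}$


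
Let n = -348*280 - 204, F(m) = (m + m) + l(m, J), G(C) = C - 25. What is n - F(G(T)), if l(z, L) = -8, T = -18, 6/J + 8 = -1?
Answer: -97550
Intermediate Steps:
J = -2/3 (J = 6/(-8 - 1) = 6/(-9) = 6*(-1/9) = -2/3 ≈ -0.66667)
G(C) = -25 + C
F(m) = -8 + 2*m (F(m) = (m + m) - 8 = 2*m - 8 = -8 + 2*m)
n = -97644 (n = -97440 - 204 = -97644)
n - F(G(T)) = -97644 - (-8 + 2*(-25 - 18)) = -97644 - (-8 + 2*(-43)) = -97644 - (-8 - 86) = -97644 - 1*(-94) = -97644 + 94 = -97550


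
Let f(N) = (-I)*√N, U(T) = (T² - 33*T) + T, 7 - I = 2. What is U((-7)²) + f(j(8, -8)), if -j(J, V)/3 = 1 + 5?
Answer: 833 - 15*I*√2 ≈ 833.0 - 21.213*I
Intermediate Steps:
I = 5 (I = 7 - 1*2 = 7 - 2 = 5)
j(J, V) = -18 (j(J, V) = -3*(1 + 5) = -3*6 = -18)
U(T) = T² - 32*T
f(N) = -5*√N (f(N) = (-1*5)*√N = -5*√N)
U((-7)²) + f(j(8, -8)) = (-7)²*(-32 + (-7)²) - 15*I*√2 = 49*(-32 + 49) - 15*I*√2 = 49*17 - 15*I*√2 = 833 - 15*I*√2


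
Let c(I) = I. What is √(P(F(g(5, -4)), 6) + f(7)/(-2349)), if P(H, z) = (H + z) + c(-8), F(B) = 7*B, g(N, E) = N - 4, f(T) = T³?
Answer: √330658/261 ≈ 2.2032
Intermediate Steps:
g(N, E) = -4 + N
P(H, z) = -8 + H + z (P(H, z) = (H + z) - 8 = -8 + H + z)
√(P(F(g(5, -4)), 6) + f(7)/(-2349)) = √((-8 + 7*(-4 + 5) + 6) + 7³/(-2349)) = √((-8 + 7*1 + 6) + 343*(-1/2349)) = √((-8 + 7 + 6) - 343/2349) = √(5 - 343/2349) = √(11402/2349) = √330658/261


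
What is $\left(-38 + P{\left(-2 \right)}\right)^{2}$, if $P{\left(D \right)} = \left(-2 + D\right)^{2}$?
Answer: $484$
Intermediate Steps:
$\left(-38 + P{\left(-2 \right)}\right)^{2} = \left(-38 + \left(-2 - 2\right)^{2}\right)^{2} = \left(-38 + \left(-4\right)^{2}\right)^{2} = \left(-38 + 16\right)^{2} = \left(-22\right)^{2} = 484$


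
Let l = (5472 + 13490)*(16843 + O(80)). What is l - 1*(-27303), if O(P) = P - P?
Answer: 319404269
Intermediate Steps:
O(P) = 0
l = 319376966 (l = (5472 + 13490)*(16843 + 0) = 18962*16843 = 319376966)
l - 1*(-27303) = 319376966 - 1*(-27303) = 319376966 + 27303 = 319404269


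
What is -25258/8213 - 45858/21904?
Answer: -464941493/89948776 ≈ -5.1690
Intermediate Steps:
-25258/8213 - 45858/21904 = -25258*1/8213 - 45858*1/21904 = -25258/8213 - 22929/10952 = -464941493/89948776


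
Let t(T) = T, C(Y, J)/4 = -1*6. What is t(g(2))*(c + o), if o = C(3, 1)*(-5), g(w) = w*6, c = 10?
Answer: 1560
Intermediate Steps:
C(Y, J) = -24 (C(Y, J) = 4*(-1*6) = 4*(-6) = -24)
g(w) = 6*w
o = 120 (o = -24*(-5) = 120)
t(g(2))*(c + o) = (6*2)*(10 + 120) = 12*130 = 1560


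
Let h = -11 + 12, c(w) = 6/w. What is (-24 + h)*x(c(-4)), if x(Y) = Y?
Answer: 69/2 ≈ 34.500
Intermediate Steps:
h = 1
(-24 + h)*x(c(-4)) = (-24 + 1)*(6/(-4)) = -138*(-1)/4 = -23*(-3/2) = 69/2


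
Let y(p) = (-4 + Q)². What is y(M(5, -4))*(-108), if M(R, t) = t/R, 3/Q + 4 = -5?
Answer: -2028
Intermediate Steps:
Q = -⅓ (Q = 3/(-4 - 5) = 3/(-9) = 3*(-⅑) = -⅓ ≈ -0.33333)
y(p) = 169/9 (y(p) = (-4 - ⅓)² = (-13/3)² = 169/9)
y(M(5, -4))*(-108) = (169/9)*(-108) = -2028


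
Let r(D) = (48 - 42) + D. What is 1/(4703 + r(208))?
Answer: 1/4917 ≈ 0.00020338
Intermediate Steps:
r(D) = 6 + D
1/(4703 + r(208)) = 1/(4703 + (6 + 208)) = 1/(4703 + 214) = 1/4917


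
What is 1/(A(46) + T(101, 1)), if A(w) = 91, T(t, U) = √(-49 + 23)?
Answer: 7/639 - I*√26/8307 ≈ 0.010955 - 0.00061382*I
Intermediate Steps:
T(t, U) = I*√26 (T(t, U) = √(-26) = I*√26)
1/(A(46) + T(101, 1)) = 1/(91 + I*√26)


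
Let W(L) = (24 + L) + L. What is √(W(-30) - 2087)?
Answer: I*√2123 ≈ 46.076*I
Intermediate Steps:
W(L) = 24 + 2*L
√(W(-30) - 2087) = √((24 + 2*(-30)) - 2087) = √((24 - 60) - 2087) = √(-36 - 2087) = √(-2123) = I*√2123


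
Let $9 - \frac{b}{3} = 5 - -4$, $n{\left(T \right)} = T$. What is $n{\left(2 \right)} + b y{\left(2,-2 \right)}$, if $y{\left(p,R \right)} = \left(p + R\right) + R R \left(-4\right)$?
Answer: $2$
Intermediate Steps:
$b = 0$ ($b = 27 - 3 \left(5 - -4\right) = 27 - 3 \left(5 + 4\right) = 27 - 27 = 0$)
$y{\left(p,R \right)} = R + p - 4 R^{2}$ ($y{\left(p,R \right)} = \left(R + p\right) + R^{2} \left(-4\right) = \left(R + p\right) - 4 R^{2} = R + p - 4 R^{2}$)
$n{\left(2 \right)} + b y{\left(2,-2 \right)} = 2 + 0 \left(-2 + 2 - 4 \left(-2\right)^{2}\right) = 2 + 0 \left(-2 + 2 - 16\right) = 2 + 0 \left(-16\right) = 2 + 0 = 2$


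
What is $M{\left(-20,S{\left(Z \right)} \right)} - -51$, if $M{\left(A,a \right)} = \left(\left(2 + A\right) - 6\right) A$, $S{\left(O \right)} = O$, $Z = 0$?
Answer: $531$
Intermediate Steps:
$M{\left(A,a \right)} = A \left(-4 + A\right)$ ($M{\left(A,a \right)} = \left(-4 + A\right) A = A \left(-4 + A\right)$)
$M{\left(-20,S{\left(Z \right)} \right)} - -51 = - 20 \left(-4 - 20\right) - -51 = \left(-20\right) \left(-24\right) + 51 = 480 + 51 = 531$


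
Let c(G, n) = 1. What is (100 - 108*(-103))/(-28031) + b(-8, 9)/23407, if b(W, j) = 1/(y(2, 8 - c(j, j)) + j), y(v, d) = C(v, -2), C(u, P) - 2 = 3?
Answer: -3678054321/9185702638 ≈ -0.40041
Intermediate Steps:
C(u, P) = 5 (C(u, P) = 2 + 3 = 5)
y(v, d) = 5
b(W, j) = 1/(5 + j)
(100 - 108*(-103))/(-28031) + b(-8, 9)/23407 = (100 - 108*(-103))/(-28031) + 1/((5 + 9)*23407) = (100 + 11124)*(-1/28031) + (1/23407)/14 = 11224*(-1/28031) + (1/14)*(1/23407) = -11224/28031 + 1/327698 = -3678054321/9185702638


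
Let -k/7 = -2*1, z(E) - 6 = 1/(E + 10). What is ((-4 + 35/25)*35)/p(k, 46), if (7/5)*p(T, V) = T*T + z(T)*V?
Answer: -7644/28435 ≈ -0.26882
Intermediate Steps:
z(E) = 6 + 1/(10 + E) (z(E) = 6 + 1/(E + 10) = 6 + 1/(10 + E))
k = 14 (k = -(-14) = -7*(-2) = 14)
p(T, V) = 5*T**2/7 + 5*V*(61 + 6*T)/(7*(10 + T)) (p(T, V) = 5*(T*T + ((61 + 6*T)/(10 + T))*V)/7 = 5*(T**2 + V*(61 + 6*T)/(10 + T))/7 = 5*T**2/7 + 5*V*(61 + 6*T)/(7*(10 + T)))
((-4 + 35/25)*35)/p(k, 46) = ((-4 + 35/25)*35)/((5*(46*(61 + 6*14) + 14**2*(10 + 14))/(7*(10 + 14)))) = ((-4 + 35*(1/25))*35)/(((5/7)*(46*(61 + 84) + 196*24)/24)) = ((-4 + 7/5)*35)/(((5/7)*(1/24)*(46*145 + 4704))) = (-13/5*35)/(((5/7)*(1/24)*(6670 + 4704))) = -91/((5/7)*(1/24)*11374) = -91/28435/84 = -91*84/28435 = -7644/28435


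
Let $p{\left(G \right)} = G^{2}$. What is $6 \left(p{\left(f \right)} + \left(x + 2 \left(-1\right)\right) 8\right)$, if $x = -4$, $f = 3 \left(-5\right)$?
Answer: $1062$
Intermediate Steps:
$f = -15$
$6 \left(p{\left(f \right)} + \left(x + 2 \left(-1\right)\right) 8\right) = 6 \left(\left(-15\right)^{2} + \left(-4 + 2 \left(-1\right)\right) 8\right) = 6 \left(225 + \left(-4 - 2\right) 8\right) = 6 \left(225 - 48\right) = 6 \cdot 177 = 1062$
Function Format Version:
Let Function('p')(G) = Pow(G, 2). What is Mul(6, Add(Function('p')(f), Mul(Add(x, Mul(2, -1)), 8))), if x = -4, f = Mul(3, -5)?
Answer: 1062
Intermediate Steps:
f = -15
Mul(6, Add(Function('p')(f), Mul(Add(x, Mul(2, -1)), 8))) = Mul(6, Add(Pow(-15, 2), Mul(Add(-4, Mul(2, -1)), 8))) = Mul(6, Add(225, Mul(Add(-4, -2), 8))) = Mul(6, Add(225, Mul(-6, 8))) = Mul(6, Add(225, -48)) = Mul(6, 177) = 1062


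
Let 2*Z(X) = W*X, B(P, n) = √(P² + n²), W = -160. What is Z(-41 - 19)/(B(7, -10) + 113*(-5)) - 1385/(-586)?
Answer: -286827935/46744634 - 1200*√149/79769 ≈ -6.3197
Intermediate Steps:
Z(X) = -80*X (Z(X) = (-160*X)/2 = -80*X)
Z(-41 - 19)/(B(7, -10) + 113*(-5)) - 1385/(-586) = (-80*(-41 - 19))/(√(7² + (-10)²) + 113*(-5)) - 1385/(-586) = (-80*(-60))/(√(49 + 100) - 565) - 1385*(-1/586) = 4800/(√149 - 565) + 1385/586 = 4800/(-565 + √149) + 1385/586 = 1385/586 + 4800/(-565 + √149)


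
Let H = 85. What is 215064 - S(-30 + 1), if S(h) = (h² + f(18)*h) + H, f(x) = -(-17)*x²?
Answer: 373870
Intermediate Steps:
f(x) = 17*x²
S(h) = 85 + h² + 5508*h (S(h) = (h² + (17*18²)*h) + 85 = (h² + (17*324)*h) + 85 = (h² + 5508*h) + 85 = 85 + h² + 5508*h)
215064 - S(-30 + 1) = 215064 - (85 + (-30 + 1)² + 5508*(-30 + 1)) = 215064 - (85 + (-29)² + 5508*(-29)) = 215064 - (85 + 841 - 159732) = 215064 - 1*(-158806) = 215064 + 158806 = 373870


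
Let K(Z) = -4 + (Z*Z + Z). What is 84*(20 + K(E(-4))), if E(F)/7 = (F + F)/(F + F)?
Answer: 6048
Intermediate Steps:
E(F) = 7 (E(F) = 7*((F + F)/(F + F)) = 7*((2*F)/((2*F))) = 7*((2*F)*(1/(2*F))) = 7*1 = 7)
K(Z) = -4 + Z + Z² (K(Z) = -4 + (Z² + Z) = -4 + (Z + Z²) = -4 + Z + Z²)
84*(20 + K(E(-4))) = 84*(20 + (-4 + 7 + 7²)) = 84*(20 + (-4 + 7 + 49)) = 84*(20 + 52) = 84*72 = 6048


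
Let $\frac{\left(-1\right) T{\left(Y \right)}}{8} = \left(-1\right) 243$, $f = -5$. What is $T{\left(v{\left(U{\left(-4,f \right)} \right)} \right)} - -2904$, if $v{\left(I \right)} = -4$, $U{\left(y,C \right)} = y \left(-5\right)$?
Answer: $4848$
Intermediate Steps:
$U{\left(y,C \right)} = - 5 y$
$T{\left(Y \right)} = 1944$ ($T{\left(Y \right)} = - 8 \left(\left(-1\right) 243\right) = \left(-8\right) \left(-243\right) = 1944$)
$T{\left(v{\left(U{\left(-4,f \right)} \right)} \right)} - -2904 = 1944 - -2904 = 1944 + 2904 = 4848$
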